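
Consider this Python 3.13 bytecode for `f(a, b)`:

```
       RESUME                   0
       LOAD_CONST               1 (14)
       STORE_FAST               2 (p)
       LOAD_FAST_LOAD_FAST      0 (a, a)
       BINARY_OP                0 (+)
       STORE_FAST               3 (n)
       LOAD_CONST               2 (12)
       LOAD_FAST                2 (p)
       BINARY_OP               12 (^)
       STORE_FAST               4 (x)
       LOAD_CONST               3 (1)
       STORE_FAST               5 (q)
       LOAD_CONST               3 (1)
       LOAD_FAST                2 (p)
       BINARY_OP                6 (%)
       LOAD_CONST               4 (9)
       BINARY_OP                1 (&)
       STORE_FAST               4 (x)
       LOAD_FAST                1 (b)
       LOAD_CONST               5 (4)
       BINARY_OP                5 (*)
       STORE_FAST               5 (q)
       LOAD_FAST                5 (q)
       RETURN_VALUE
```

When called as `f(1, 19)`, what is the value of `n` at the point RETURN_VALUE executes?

2

LOAD_CONST → push 14. Stack: [14]
STORE_FAST p → p=14. Stack: []
LOAD_FAST_LOAD_FAST a,a → push 1,1. Stack: [1, 1]
BINARY_OP + → 1 + 1 = 2. Stack: [2]
STORE_FAST n → n=2. Stack: []
LOAD_CONST → push 12. Stack: [12]
LOAD_FAST p → push 14. Stack: [12, 14]
BINARY_OP ^ → 12 ^ 14 = 2. Stack: [2]
STORE_FAST x → x=2. Stack: []
LOAD_CONST → push 1. Stack: [1]
STORE_FAST q → q=1. Stack: []
LOAD_CONST → push 1. Stack: [1]
LOAD_FAST p → push 14. Stack: [1, 14]
BINARY_OP % → 1 % 14 = 1. Stack: [1]
LOAD_CONST → push 9. Stack: [1, 9]
BINARY_OP & → 1 & 9 = 1. Stack: [1]
STORE_FAST x → x=1. Stack: []
LOAD_FAST b → push 19. Stack: [19]
LOAD_CONST → push 4. Stack: [19, 4]
BINARY_OP * → 19 * 4 = 76. Stack: [76]
STORE_FAST q → q=76. Stack: []
LOAD_FAST q → push 76. Stack: [76]
RETURN_VALUE → return 76.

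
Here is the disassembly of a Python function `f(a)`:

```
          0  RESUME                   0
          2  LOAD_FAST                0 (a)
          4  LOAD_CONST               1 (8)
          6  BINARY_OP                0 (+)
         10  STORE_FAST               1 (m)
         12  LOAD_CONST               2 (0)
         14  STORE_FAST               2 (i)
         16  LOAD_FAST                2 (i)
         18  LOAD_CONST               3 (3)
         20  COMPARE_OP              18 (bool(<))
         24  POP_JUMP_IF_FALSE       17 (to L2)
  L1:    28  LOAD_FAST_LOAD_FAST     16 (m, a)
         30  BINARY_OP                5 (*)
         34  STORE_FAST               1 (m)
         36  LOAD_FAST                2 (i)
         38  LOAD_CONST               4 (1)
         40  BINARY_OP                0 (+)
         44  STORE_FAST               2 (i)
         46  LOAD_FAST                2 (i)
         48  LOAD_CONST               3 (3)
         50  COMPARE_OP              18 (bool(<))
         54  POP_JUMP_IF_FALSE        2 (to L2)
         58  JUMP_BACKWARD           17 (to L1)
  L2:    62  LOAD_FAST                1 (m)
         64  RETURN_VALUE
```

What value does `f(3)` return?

LOAD_FAST a → push 3. Stack: [3]
LOAD_CONST → push 8. Stack: [3, 8]
BINARY_OP + → 3 + 8 = 11. Stack: [11]
STORE_FAST m → m=11. Stack: []
LOAD_CONST → push 0. Stack: [0]
STORE_FAST i → i=0. Stack: []
LOAD_FAST i → push 0. Stack: [0]
LOAD_CONST → push 3. Stack: [0, 3]
COMPARE_OP bool(<) → 0 vs 3 = True. Stack: [True]
POP_JUMP_IF_FALSE → pop True; no jump. Stack: []
LOAD_FAST_LOAD_FAST m,a → push 11,3. Stack: [11, 3]
BINARY_OP * → 11 * 3 = 33. Stack: [33]
STORE_FAST m → m=33. Stack: []
LOAD_FAST i → push 0. Stack: [0]
LOAD_CONST → push 1. Stack: [0, 1]
BINARY_OP + → 0 + 1 = 1. Stack: [1]
STORE_FAST i → i=1. Stack: []
LOAD_FAST i → push 1. Stack: [1]
LOAD_CONST → push 3. Stack: [1, 3]
COMPARE_OP bool(<) → 1 vs 3 = True. Stack: [True]
POP_JUMP_IF_FALSE → pop True; no jump. Stack: []
LOAD_FAST_LOAD_FAST m,a → push 33,3. Stack: [33, 3]
BINARY_OP * → 33 * 3 = 99. Stack: [99]
STORE_FAST m → m=99. Stack: []
LOAD_FAST i → push 1. Stack: [1]
LOAD_CONST → push 1. Stack: [1, 1]
BINARY_OP + → 1 + 1 = 2. Stack: [2]
STORE_FAST i → i=2. Stack: []
LOAD_FAST i → push 2. Stack: [2]
LOAD_CONST → push 3. Stack: [2, 3]
COMPARE_OP bool(<) → 2 vs 3 = True. Stack: [True]
POP_JUMP_IF_FALSE → pop True; no jump. Stack: []
LOAD_FAST_LOAD_FAST m,a → push 99,3. Stack: [99, 3]
BINARY_OP * → 99 * 3 = 297. Stack: [297]
STORE_FAST m → m=297. Stack: []
LOAD_FAST i → push 2. Stack: [2]
LOAD_CONST → push 1. Stack: [2, 1]
BINARY_OP + → 2 + 1 = 3. Stack: [3]
STORE_FAST i → i=3. Stack: []
LOAD_FAST i → push 3. Stack: [3]
LOAD_CONST → push 3. Stack: [3, 3]
COMPARE_OP bool(<) → 3 vs 3 = False. Stack: [False]
POP_JUMP_IF_FALSE → pop False; jump. Stack: []
LOAD_FAST m → push 297. Stack: [297]
RETURN_VALUE → return 297.

297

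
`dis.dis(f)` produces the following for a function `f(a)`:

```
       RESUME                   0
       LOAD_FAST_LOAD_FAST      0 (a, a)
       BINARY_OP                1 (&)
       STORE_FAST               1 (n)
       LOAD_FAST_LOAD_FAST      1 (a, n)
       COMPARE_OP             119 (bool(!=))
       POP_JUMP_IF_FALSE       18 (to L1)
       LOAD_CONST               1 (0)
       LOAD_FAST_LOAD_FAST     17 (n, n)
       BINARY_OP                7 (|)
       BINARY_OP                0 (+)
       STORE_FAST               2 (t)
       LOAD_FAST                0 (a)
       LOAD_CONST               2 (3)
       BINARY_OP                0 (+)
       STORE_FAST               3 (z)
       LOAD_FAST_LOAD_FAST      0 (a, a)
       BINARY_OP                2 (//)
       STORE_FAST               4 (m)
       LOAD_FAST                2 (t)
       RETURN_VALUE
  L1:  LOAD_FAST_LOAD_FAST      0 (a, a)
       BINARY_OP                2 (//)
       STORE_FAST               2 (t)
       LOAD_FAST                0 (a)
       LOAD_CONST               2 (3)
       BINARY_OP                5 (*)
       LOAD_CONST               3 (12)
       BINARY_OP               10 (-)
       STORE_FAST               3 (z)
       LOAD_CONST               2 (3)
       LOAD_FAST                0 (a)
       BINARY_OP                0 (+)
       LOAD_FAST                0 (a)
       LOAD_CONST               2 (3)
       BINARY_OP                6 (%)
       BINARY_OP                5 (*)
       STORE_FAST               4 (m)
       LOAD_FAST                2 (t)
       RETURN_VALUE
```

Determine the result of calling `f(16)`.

LOAD_FAST_LOAD_FAST a,a → push 16,16. Stack: [16, 16]
BINARY_OP & → 16 & 16 = 16. Stack: [16]
STORE_FAST n → n=16. Stack: []
LOAD_FAST_LOAD_FAST a,n → push 16,16. Stack: [16, 16]
COMPARE_OP bool(!=) → 16 vs 16 = False. Stack: [False]
POP_JUMP_IF_FALSE → pop False; jump. Stack: []
LOAD_FAST_LOAD_FAST a,a → push 16,16. Stack: [16, 16]
BINARY_OP // → 16 // 16 = 1. Stack: [1]
STORE_FAST t → t=1. Stack: []
LOAD_FAST a → push 16. Stack: [16]
LOAD_CONST → push 3. Stack: [16, 3]
BINARY_OP * → 16 * 3 = 48. Stack: [48]
LOAD_CONST → push 12. Stack: [48, 12]
BINARY_OP - → 48 - 12 = 36. Stack: [36]
STORE_FAST z → z=36. Stack: []
LOAD_CONST → push 3. Stack: [3]
LOAD_FAST a → push 16. Stack: [3, 16]
BINARY_OP + → 3 + 16 = 19. Stack: [19]
LOAD_FAST a → push 16. Stack: [19, 16]
LOAD_CONST → push 3. Stack: [19, 16, 3]
BINARY_OP % → 16 % 3 = 1. Stack: [19, 1]
BINARY_OP * → 19 * 1 = 19. Stack: [19]
STORE_FAST m → m=19. Stack: []
LOAD_FAST t → push 1. Stack: [1]
RETURN_VALUE → return 1.

1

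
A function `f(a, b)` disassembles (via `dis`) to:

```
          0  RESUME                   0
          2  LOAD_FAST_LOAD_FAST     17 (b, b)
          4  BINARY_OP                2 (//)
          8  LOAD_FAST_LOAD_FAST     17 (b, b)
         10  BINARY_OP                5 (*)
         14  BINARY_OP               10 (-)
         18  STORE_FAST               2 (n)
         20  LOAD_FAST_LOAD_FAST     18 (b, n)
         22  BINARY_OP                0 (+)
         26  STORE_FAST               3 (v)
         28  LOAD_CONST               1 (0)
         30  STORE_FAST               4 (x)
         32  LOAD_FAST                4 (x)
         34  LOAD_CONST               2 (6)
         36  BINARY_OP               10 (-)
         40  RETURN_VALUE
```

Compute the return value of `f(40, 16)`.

LOAD_FAST_LOAD_FAST b,b → push 16,16. Stack: [16, 16]
BINARY_OP // → 16 // 16 = 1. Stack: [1]
LOAD_FAST_LOAD_FAST b,b → push 16,16. Stack: [1, 16, 16]
BINARY_OP * → 16 * 16 = 256. Stack: [1, 256]
BINARY_OP - → 1 - 256 = -255. Stack: [-255]
STORE_FAST n → n=-255. Stack: []
LOAD_FAST_LOAD_FAST b,n → push 16,-255. Stack: [16, -255]
BINARY_OP + → 16 + -255 = -239. Stack: [-239]
STORE_FAST v → v=-239. Stack: []
LOAD_CONST → push 0. Stack: [0]
STORE_FAST x → x=0. Stack: []
LOAD_FAST x → push 0. Stack: [0]
LOAD_CONST → push 6. Stack: [0, 6]
BINARY_OP - → 0 - 6 = -6. Stack: [-6]
RETURN_VALUE → return -6.

-6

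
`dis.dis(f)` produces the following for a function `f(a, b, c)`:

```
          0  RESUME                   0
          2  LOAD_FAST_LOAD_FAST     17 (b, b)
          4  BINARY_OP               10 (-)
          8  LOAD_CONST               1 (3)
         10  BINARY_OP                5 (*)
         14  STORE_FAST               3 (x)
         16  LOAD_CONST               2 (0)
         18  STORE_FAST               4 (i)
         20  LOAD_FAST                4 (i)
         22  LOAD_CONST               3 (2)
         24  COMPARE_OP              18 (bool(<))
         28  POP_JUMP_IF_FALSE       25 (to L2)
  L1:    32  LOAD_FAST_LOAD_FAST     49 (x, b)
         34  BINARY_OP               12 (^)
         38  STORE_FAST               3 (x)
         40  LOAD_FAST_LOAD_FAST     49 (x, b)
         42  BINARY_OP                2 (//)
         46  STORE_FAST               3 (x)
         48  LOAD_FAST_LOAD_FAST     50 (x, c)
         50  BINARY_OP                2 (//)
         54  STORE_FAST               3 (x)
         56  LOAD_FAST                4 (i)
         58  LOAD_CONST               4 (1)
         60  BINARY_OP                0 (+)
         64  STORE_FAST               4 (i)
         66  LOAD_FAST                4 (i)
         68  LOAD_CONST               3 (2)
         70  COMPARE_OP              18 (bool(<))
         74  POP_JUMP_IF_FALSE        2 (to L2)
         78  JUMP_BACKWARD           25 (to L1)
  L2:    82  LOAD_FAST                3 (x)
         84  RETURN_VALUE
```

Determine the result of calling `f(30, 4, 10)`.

0

LOAD_FAST_LOAD_FAST b,b → push 4,4. Stack: [4, 4]
BINARY_OP - → 4 - 4 = 0. Stack: [0]
LOAD_CONST → push 3. Stack: [0, 3]
BINARY_OP * → 0 * 3 = 0. Stack: [0]
STORE_FAST x → x=0. Stack: []
LOAD_CONST → push 0. Stack: [0]
STORE_FAST i → i=0. Stack: []
LOAD_FAST i → push 0. Stack: [0]
LOAD_CONST → push 2. Stack: [0, 2]
COMPARE_OP bool(<) → 0 vs 2 = True. Stack: [True]
POP_JUMP_IF_FALSE → pop True; no jump. Stack: []
LOAD_FAST_LOAD_FAST x,b → push 0,4. Stack: [0, 4]
BINARY_OP ^ → 0 ^ 4 = 4. Stack: [4]
STORE_FAST x → x=4. Stack: []
LOAD_FAST_LOAD_FAST x,b → push 4,4. Stack: [4, 4]
BINARY_OP // → 4 // 4 = 1. Stack: [1]
STORE_FAST x → x=1. Stack: []
LOAD_FAST_LOAD_FAST x,c → push 1,10. Stack: [1, 10]
BINARY_OP // → 1 // 10 = 0. Stack: [0]
STORE_FAST x → x=0. Stack: []
LOAD_FAST i → push 0. Stack: [0]
LOAD_CONST → push 1. Stack: [0, 1]
BINARY_OP + → 0 + 1 = 1. Stack: [1]
STORE_FAST i → i=1. Stack: []
LOAD_FAST i → push 1. Stack: [1]
LOAD_CONST → push 2. Stack: [1, 2]
COMPARE_OP bool(<) → 1 vs 2 = True. Stack: [True]
POP_JUMP_IF_FALSE → pop True; no jump. Stack: []
LOAD_FAST_LOAD_FAST x,b → push 0,4. Stack: [0, 4]
BINARY_OP ^ → 0 ^ 4 = 4. Stack: [4]
STORE_FAST x → x=4. Stack: []
LOAD_FAST_LOAD_FAST x,b → push 4,4. Stack: [4, 4]
BINARY_OP // → 4 // 4 = 1. Stack: [1]
STORE_FAST x → x=1. Stack: []
LOAD_FAST_LOAD_FAST x,c → push 1,10. Stack: [1, 10]
BINARY_OP // → 1 // 10 = 0. Stack: [0]
STORE_FAST x → x=0. Stack: []
LOAD_FAST i → push 1. Stack: [1]
LOAD_CONST → push 1. Stack: [1, 1]
BINARY_OP + → 1 + 1 = 2. Stack: [2]
STORE_FAST i → i=2. Stack: []
LOAD_FAST i → push 2. Stack: [2]
LOAD_CONST → push 2. Stack: [2, 2]
COMPARE_OP bool(<) → 2 vs 2 = False. Stack: [False]
POP_JUMP_IF_FALSE → pop False; jump. Stack: []
LOAD_FAST x → push 0. Stack: [0]
RETURN_VALUE → return 0.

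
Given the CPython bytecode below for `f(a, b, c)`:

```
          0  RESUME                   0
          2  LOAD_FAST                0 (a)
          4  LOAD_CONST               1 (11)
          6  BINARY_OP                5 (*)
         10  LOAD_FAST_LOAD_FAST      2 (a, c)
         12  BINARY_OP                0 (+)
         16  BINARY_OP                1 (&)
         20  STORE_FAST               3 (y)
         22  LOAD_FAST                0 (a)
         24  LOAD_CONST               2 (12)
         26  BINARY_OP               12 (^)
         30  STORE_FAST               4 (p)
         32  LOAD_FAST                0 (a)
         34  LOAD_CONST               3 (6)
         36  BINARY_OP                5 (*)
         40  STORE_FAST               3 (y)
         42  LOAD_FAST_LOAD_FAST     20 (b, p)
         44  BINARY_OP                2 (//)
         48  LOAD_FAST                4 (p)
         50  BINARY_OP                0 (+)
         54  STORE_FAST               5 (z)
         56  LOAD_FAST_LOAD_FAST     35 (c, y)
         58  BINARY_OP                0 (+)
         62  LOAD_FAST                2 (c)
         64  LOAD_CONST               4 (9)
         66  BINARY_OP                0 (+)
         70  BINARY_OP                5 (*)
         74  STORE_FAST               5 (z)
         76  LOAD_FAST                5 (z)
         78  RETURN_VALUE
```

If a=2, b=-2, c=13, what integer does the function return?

550

LOAD_FAST a → push 2. Stack: [2]
LOAD_CONST → push 11. Stack: [2, 11]
BINARY_OP * → 2 * 11 = 22. Stack: [22]
LOAD_FAST_LOAD_FAST a,c → push 2,13. Stack: [22, 2, 13]
BINARY_OP + → 2 + 13 = 15. Stack: [22, 15]
BINARY_OP & → 22 & 15 = 6. Stack: [6]
STORE_FAST y → y=6. Stack: []
LOAD_FAST a → push 2. Stack: [2]
LOAD_CONST → push 12. Stack: [2, 12]
BINARY_OP ^ → 2 ^ 12 = 14. Stack: [14]
STORE_FAST p → p=14. Stack: []
LOAD_FAST a → push 2. Stack: [2]
LOAD_CONST → push 6. Stack: [2, 6]
BINARY_OP * → 2 * 6 = 12. Stack: [12]
STORE_FAST y → y=12. Stack: []
LOAD_FAST_LOAD_FAST b,p → push -2,14. Stack: [-2, 14]
BINARY_OP // → -2 // 14 = -1. Stack: [-1]
LOAD_FAST p → push 14. Stack: [-1, 14]
BINARY_OP + → -1 + 14 = 13. Stack: [13]
STORE_FAST z → z=13. Stack: []
LOAD_FAST_LOAD_FAST c,y → push 13,12. Stack: [13, 12]
BINARY_OP + → 13 + 12 = 25. Stack: [25]
LOAD_FAST c → push 13. Stack: [25, 13]
LOAD_CONST → push 9. Stack: [25, 13, 9]
BINARY_OP + → 13 + 9 = 22. Stack: [25, 22]
BINARY_OP * → 25 * 22 = 550. Stack: [550]
STORE_FAST z → z=550. Stack: []
LOAD_FAST z → push 550. Stack: [550]
RETURN_VALUE → return 550.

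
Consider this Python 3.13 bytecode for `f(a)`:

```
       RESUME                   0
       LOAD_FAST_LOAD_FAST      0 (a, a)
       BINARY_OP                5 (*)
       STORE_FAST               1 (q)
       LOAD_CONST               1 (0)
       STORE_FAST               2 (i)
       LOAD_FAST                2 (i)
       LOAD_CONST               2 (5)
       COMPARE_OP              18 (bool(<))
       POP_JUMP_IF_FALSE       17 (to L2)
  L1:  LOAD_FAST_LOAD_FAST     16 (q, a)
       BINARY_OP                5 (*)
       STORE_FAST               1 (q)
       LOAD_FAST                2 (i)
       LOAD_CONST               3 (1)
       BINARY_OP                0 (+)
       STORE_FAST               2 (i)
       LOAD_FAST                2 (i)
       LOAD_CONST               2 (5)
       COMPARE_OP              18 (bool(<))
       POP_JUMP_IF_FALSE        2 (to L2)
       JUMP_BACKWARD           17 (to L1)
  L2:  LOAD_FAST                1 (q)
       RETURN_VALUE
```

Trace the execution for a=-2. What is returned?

LOAD_FAST_LOAD_FAST a,a → push -2,-2
BINARY_OP * → -2 * -2 = 4
STORE_FAST q → q=4
LOAD_CONST → push 0
STORE_FAST i → i=0
LOAD_FAST i → push 0
LOAD_CONST → push 5
COMPARE_OP bool(<) → 0 vs 5 = True
POP_JUMP_IF_FALSE → pop True; no jump
LOAD_FAST_LOAD_FAST q,a → push 4,-2
BINARY_OP * → 4 * -2 = -8
STORE_FAST q → q=-8
LOAD_FAST i → push 0
LOAD_CONST → push 1
BINARY_OP + → 0 + 1 = 1
STORE_FAST i → i=1
LOAD_FAST i → push 1
LOAD_CONST → push 5
COMPARE_OP bool(<) → 1 vs 5 = True
POP_JUMP_IF_FALSE → pop True; no jump
LOAD_FAST_LOAD_FAST q,a → push -8,-2
BINARY_OP * → -8 * -2 = 16
STORE_FAST q → q=16
LOAD_FAST i → push 1
LOAD_CONST → push 1
BINARY_OP + → 1 + 1 = 2
STORE_FAST i → i=2
LOAD_FAST i → push 2
LOAD_CONST → push 5
COMPARE_OP bool(<) → 2 vs 5 = True
POP_JUMP_IF_FALSE → pop True; no jump
LOAD_FAST_LOAD_FAST q,a → push 16,-2
BINARY_OP * → 16 * -2 = -32
STORE_FAST q → q=-32
LOAD_FAST i → push 2
LOAD_CONST → push 1
BINARY_OP + → 2 + 1 = 3
STORE_FAST i → i=3
LOAD_FAST i → push 3
LOAD_CONST → push 5
COMPARE_OP bool(<) → 3 vs 5 = True
POP_JUMP_IF_FALSE → pop True; no jump
LOAD_FAST_LOAD_FAST q,a → push -32,-2
BINARY_OP * → -32 * -2 = 64
STORE_FAST q → q=64
LOAD_FAST i → push 3
LOAD_CONST → push 1
BINARY_OP + → 3 + 1 = 4
STORE_FAST i → i=4
LOAD_FAST i → push 4
LOAD_CONST → push 5
COMPARE_OP bool(<) → 4 vs 5 = True
POP_JUMP_IF_FALSE → pop True; no jump
LOAD_FAST_LOAD_FAST q,a → push 64,-2
BINARY_OP * → 64 * -2 = -128
STORE_FAST q → q=-128
LOAD_FAST i → push 4
LOAD_CONST → push 1
BINARY_OP + → 4 + 1 = 5
STORE_FAST i → i=5
LOAD_FAST i → push 5
LOAD_CONST → push 5
COMPARE_OP bool(<) → 5 vs 5 = False
POP_JUMP_IF_FALSE → pop False; jump
LOAD_FAST q → push -128
RETURN_VALUE → return -128.

-128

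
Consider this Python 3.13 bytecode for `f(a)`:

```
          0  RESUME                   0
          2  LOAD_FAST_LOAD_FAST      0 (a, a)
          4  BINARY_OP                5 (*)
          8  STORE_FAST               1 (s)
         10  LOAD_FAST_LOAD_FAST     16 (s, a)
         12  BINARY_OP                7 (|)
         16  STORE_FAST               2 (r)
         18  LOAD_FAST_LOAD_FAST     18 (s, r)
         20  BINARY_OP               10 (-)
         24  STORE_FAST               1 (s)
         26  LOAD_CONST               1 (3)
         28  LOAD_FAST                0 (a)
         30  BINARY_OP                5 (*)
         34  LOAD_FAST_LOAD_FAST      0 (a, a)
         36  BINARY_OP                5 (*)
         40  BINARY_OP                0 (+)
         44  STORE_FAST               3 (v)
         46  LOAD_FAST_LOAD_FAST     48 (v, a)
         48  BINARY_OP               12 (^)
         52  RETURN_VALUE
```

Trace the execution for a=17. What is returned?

325

LOAD_FAST_LOAD_FAST a,a → push 17,17. Stack: [17, 17]
BINARY_OP * → 17 * 17 = 289. Stack: [289]
STORE_FAST s → s=289. Stack: []
LOAD_FAST_LOAD_FAST s,a → push 289,17. Stack: [289, 17]
BINARY_OP | → 289 | 17 = 305. Stack: [305]
STORE_FAST r → r=305. Stack: []
LOAD_FAST_LOAD_FAST s,r → push 289,305. Stack: [289, 305]
BINARY_OP - → 289 - 305 = -16. Stack: [-16]
STORE_FAST s → s=-16. Stack: []
LOAD_CONST → push 3. Stack: [3]
LOAD_FAST a → push 17. Stack: [3, 17]
BINARY_OP * → 3 * 17 = 51. Stack: [51]
LOAD_FAST_LOAD_FAST a,a → push 17,17. Stack: [51, 17, 17]
BINARY_OP * → 17 * 17 = 289. Stack: [51, 289]
BINARY_OP + → 51 + 289 = 340. Stack: [340]
STORE_FAST v → v=340. Stack: []
LOAD_FAST_LOAD_FAST v,a → push 340,17. Stack: [340, 17]
BINARY_OP ^ → 340 ^ 17 = 325. Stack: [325]
RETURN_VALUE → return 325.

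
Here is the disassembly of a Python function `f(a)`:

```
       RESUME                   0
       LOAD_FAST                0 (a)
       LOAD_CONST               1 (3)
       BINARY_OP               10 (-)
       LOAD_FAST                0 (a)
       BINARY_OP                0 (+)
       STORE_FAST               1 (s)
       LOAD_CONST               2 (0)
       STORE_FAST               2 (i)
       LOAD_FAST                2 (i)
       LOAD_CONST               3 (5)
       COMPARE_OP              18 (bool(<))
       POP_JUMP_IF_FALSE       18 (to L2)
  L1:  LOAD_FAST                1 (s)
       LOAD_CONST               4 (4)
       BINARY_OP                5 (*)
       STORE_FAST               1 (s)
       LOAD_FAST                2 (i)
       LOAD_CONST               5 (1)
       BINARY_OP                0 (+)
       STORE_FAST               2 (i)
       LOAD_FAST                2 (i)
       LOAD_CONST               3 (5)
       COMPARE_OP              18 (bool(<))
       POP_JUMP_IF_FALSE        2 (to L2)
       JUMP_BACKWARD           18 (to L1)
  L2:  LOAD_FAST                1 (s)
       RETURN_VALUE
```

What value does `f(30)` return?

LOAD_FAST a → push 30
LOAD_CONST → push 3
BINARY_OP - → 30 - 3 = 27
LOAD_FAST a → push 30
BINARY_OP + → 27 + 30 = 57
STORE_FAST s → s=57
LOAD_CONST → push 0
STORE_FAST i → i=0
LOAD_FAST i → push 0
LOAD_CONST → push 5
COMPARE_OP bool(<) → 0 vs 5 = True
POP_JUMP_IF_FALSE → pop True; no jump
LOAD_FAST s → push 57
LOAD_CONST → push 4
BINARY_OP * → 57 * 4 = 228
STORE_FAST s → s=228
LOAD_FAST i → push 0
LOAD_CONST → push 1
BINARY_OP + → 0 + 1 = 1
STORE_FAST i → i=1
LOAD_FAST i → push 1
LOAD_CONST → push 5
COMPARE_OP bool(<) → 1 vs 5 = True
POP_JUMP_IF_FALSE → pop True; no jump
LOAD_FAST s → push 228
LOAD_CONST → push 4
BINARY_OP * → 228 * 4 = 912
STORE_FAST s → s=912
LOAD_FAST i → push 1
LOAD_CONST → push 1
BINARY_OP + → 1 + 1 = 2
STORE_FAST i → i=2
LOAD_FAST i → push 2
LOAD_CONST → push 5
COMPARE_OP bool(<) → 2 vs 5 = True
POP_JUMP_IF_FALSE → pop True; no jump
LOAD_FAST s → push 912
LOAD_CONST → push 4
BINARY_OP * → 912 * 4 = 3648
STORE_FAST s → s=3648
LOAD_FAST i → push 2
LOAD_CONST → push 1
BINARY_OP + → 2 + 1 = 3
STORE_FAST i → i=3
LOAD_FAST i → push 3
LOAD_CONST → push 5
COMPARE_OP bool(<) → 3 vs 5 = True
POP_JUMP_IF_FALSE → pop True; no jump
LOAD_FAST s → push 3648
LOAD_CONST → push 4
BINARY_OP * → 3648 * 4 = 14592
STORE_FAST s → s=14592
LOAD_FAST i → push 3
LOAD_CONST → push 1
BINARY_OP + → 3 + 1 = 4
STORE_FAST i → i=4
LOAD_FAST i → push 4
LOAD_CONST → push 5
COMPARE_OP bool(<) → 4 vs 5 = True
POP_JUMP_IF_FALSE → pop True; no jump
LOAD_FAST s → push 14592
LOAD_CONST → push 4
BINARY_OP * → 14592 * 4 = 58368
STORE_FAST s → s=58368
LOAD_FAST i → push 4
LOAD_CONST → push 1
BINARY_OP + → 4 + 1 = 5
STORE_FAST i → i=5
LOAD_FAST i → push 5
LOAD_CONST → push 5
COMPARE_OP bool(<) → 5 vs 5 = False
POP_JUMP_IF_FALSE → pop False; jump
LOAD_FAST s → push 58368
RETURN_VALUE → return 58368.

58368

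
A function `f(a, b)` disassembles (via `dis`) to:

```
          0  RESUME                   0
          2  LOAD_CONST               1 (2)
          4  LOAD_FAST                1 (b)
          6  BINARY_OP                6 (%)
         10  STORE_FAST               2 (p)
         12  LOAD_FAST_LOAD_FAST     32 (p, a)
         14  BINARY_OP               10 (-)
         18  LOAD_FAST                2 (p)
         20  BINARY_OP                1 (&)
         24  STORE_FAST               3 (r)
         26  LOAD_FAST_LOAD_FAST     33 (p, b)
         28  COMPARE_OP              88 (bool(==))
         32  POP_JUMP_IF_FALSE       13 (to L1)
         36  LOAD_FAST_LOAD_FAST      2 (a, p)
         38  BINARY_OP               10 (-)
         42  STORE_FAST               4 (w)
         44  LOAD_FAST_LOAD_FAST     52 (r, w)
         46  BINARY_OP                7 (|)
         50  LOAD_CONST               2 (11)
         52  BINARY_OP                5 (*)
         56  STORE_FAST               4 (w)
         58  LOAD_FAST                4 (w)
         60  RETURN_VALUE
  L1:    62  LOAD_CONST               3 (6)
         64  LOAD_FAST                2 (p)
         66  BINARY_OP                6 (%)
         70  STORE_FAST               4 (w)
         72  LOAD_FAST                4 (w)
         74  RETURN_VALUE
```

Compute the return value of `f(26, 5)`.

LOAD_CONST → push 2. Stack: [2]
LOAD_FAST b → push 5. Stack: [2, 5]
BINARY_OP % → 2 % 5 = 2. Stack: [2]
STORE_FAST p → p=2. Stack: []
LOAD_FAST_LOAD_FAST p,a → push 2,26. Stack: [2, 26]
BINARY_OP - → 2 - 26 = -24. Stack: [-24]
LOAD_FAST p → push 2. Stack: [-24, 2]
BINARY_OP & → -24 & 2 = 0. Stack: [0]
STORE_FAST r → r=0. Stack: []
LOAD_FAST_LOAD_FAST p,b → push 2,5. Stack: [2, 5]
COMPARE_OP bool(==) → 2 vs 5 = False. Stack: [False]
POP_JUMP_IF_FALSE → pop False; jump. Stack: []
LOAD_CONST → push 6. Stack: [6]
LOAD_FAST p → push 2. Stack: [6, 2]
BINARY_OP % → 6 % 2 = 0. Stack: [0]
STORE_FAST w → w=0. Stack: []
LOAD_FAST w → push 0. Stack: [0]
RETURN_VALUE → return 0.

0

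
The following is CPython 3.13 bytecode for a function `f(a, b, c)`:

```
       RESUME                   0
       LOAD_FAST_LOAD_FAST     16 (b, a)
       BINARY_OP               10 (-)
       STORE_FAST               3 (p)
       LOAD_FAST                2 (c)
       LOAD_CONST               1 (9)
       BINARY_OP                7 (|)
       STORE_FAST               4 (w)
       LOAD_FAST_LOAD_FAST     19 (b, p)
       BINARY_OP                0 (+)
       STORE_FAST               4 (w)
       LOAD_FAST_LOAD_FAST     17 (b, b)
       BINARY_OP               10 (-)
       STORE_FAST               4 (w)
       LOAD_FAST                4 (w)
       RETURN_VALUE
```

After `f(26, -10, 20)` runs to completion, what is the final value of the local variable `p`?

-36

LOAD_FAST_LOAD_FAST b,a → push -10,26. Stack: [-10, 26]
BINARY_OP - → -10 - 26 = -36. Stack: [-36]
STORE_FAST p → p=-36. Stack: []
LOAD_FAST c → push 20. Stack: [20]
LOAD_CONST → push 9. Stack: [20, 9]
BINARY_OP | → 20 | 9 = 29. Stack: [29]
STORE_FAST w → w=29. Stack: []
LOAD_FAST_LOAD_FAST b,p → push -10,-36. Stack: [-10, -36]
BINARY_OP + → -10 + -36 = -46. Stack: [-46]
STORE_FAST w → w=-46. Stack: []
LOAD_FAST_LOAD_FAST b,b → push -10,-10. Stack: [-10, -10]
BINARY_OP - → -10 - -10 = 0. Stack: [0]
STORE_FAST w → w=0. Stack: []
LOAD_FAST w → push 0. Stack: [0]
RETURN_VALUE → return 0.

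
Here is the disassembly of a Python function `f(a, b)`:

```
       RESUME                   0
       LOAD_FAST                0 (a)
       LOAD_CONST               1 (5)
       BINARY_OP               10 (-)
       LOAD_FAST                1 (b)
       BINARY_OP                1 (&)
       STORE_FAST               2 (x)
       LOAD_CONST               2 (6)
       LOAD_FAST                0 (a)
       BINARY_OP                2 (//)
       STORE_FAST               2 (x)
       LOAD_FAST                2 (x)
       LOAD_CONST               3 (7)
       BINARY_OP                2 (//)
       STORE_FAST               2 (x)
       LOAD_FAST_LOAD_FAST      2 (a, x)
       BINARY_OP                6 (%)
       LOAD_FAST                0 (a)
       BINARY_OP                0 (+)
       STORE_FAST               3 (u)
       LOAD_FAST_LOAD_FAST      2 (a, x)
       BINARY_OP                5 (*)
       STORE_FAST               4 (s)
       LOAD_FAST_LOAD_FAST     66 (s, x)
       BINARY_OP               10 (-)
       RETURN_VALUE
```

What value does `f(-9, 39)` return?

10

LOAD_FAST a → push -9. Stack: [-9]
LOAD_CONST → push 5. Stack: [-9, 5]
BINARY_OP - → -9 - 5 = -14. Stack: [-14]
LOAD_FAST b → push 39. Stack: [-14, 39]
BINARY_OP & → -14 & 39 = 34. Stack: [34]
STORE_FAST x → x=34. Stack: []
LOAD_CONST → push 6. Stack: [6]
LOAD_FAST a → push -9. Stack: [6, -9]
BINARY_OP // → 6 // -9 = -1. Stack: [-1]
STORE_FAST x → x=-1. Stack: []
LOAD_FAST x → push -1. Stack: [-1]
LOAD_CONST → push 7. Stack: [-1, 7]
BINARY_OP // → -1 // 7 = -1. Stack: [-1]
STORE_FAST x → x=-1. Stack: []
LOAD_FAST_LOAD_FAST a,x → push -9,-1. Stack: [-9, -1]
BINARY_OP % → -9 % -1 = 0. Stack: [0]
LOAD_FAST a → push -9. Stack: [0, -9]
BINARY_OP + → 0 + -9 = -9. Stack: [-9]
STORE_FAST u → u=-9. Stack: []
LOAD_FAST_LOAD_FAST a,x → push -9,-1. Stack: [-9, -1]
BINARY_OP * → -9 * -1 = 9. Stack: [9]
STORE_FAST s → s=9. Stack: []
LOAD_FAST_LOAD_FAST s,x → push 9,-1. Stack: [9, -1]
BINARY_OP - → 9 - -1 = 10. Stack: [10]
RETURN_VALUE → return 10.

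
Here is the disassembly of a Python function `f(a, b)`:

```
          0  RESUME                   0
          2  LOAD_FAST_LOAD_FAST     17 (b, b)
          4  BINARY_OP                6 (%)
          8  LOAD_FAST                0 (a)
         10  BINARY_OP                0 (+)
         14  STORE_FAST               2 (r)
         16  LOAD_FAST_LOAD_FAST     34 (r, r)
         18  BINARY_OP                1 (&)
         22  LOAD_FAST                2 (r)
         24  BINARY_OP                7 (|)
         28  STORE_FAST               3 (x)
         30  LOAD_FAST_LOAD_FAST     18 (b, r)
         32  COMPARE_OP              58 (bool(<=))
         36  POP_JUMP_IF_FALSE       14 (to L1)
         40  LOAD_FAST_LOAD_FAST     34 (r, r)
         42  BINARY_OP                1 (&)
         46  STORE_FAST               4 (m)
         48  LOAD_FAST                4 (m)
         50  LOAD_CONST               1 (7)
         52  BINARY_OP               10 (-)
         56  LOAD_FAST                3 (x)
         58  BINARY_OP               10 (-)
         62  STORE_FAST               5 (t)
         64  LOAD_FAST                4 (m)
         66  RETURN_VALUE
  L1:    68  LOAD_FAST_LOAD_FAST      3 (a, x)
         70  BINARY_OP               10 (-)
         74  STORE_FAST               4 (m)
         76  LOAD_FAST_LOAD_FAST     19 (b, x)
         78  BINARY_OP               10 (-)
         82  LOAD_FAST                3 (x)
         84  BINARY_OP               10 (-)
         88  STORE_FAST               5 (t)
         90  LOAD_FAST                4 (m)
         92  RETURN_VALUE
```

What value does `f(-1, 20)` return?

0

LOAD_FAST_LOAD_FAST b,b → push 20,20. Stack: [20, 20]
BINARY_OP % → 20 % 20 = 0. Stack: [0]
LOAD_FAST a → push -1. Stack: [0, -1]
BINARY_OP + → 0 + -1 = -1. Stack: [-1]
STORE_FAST r → r=-1. Stack: []
LOAD_FAST_LOAD_FAST r,r → push -1,-1. Stack: [-1, -1]
BINARY_OP & → -1 & -1 = -1. Stack: [-1]
LOAD_FAST r → push -1. Stack: [-1, -1]
BINARY_OP | → -1 | -1 = -1. Stack: [-1]
STORE_FAST x → x=-1. Stack: []
LOAD_FAST_LOAD_FAST b,r → push 20,-1. Stack: [20, -1]
COMPARE_OP bool(<=) → 20 vs -1 = False. Stack: [False]
POP_JUMP_IF_FALSE → pop False; jump. Stack: []
LOAD_FAST_LOAD_FAST a,x → push -1,-1. Stack: [-1, -1]
BINARY_OP - → -1 - -1 = 0. Stack: [0]
STORE_FAST m → m=0. Stack: []
LOAD_FAST_LOAD_FAST b,x → push 20,-1. Stack: [20, -1]
BINARY_OP - → 20 - -1 = 21. Stack: [21]
LOAD_FAST x → push -1. Stack: [21, -1]
BINARY_OP - → 21 - -1 = 22. Stack: [22]
STORE_FAST t → t=22. Stack: []
LOAD_FAST m → push 0. Stack: [0]
RETURN_VALUE → return 0.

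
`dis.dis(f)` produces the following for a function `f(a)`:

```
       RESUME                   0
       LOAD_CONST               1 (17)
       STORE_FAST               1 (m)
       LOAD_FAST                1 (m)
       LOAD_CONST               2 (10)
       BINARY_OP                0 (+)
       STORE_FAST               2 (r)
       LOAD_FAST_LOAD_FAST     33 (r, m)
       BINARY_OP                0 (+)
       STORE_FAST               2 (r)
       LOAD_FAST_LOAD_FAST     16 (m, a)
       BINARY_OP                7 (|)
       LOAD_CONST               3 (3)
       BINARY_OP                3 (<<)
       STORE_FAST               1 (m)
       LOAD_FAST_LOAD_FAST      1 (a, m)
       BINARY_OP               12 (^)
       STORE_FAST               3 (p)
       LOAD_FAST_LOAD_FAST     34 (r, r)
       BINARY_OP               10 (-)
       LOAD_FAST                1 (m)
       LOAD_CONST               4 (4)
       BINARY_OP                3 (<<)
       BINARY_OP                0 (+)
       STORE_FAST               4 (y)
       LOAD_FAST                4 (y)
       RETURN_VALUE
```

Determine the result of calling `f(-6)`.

-640

LOAD_CONST → push 17. Stack: [17]
STORE_FAST m → m=17. Stack: []
LOAD_FAST m → push 17. Stack: [17]
LOAD_CONST → push 10. Stack: [17, 10]
BINARY_OP + → 17 + 10 = 27. Stack: [27]
STORE_FAST r → r=27. Stack: []
LOAD_FAST_LOAD_FAST r,m → push 27,17. Stack: [27, 17]
BINARY_OP + → 27 + 17 = 44. Stack: [44]
STORE_FAST r → r=44. Stack: []
LOAD_FAST_LOAD_FAST m,a → push 17,-6. Stack: [17, -6]
BINARY_OP | → 17 | -6 = -5. Stack: [-5]
LOAD_CONST → push 3. Stack: [-5, 3]
BINARY_OP << → -5 << 3 = -40. Stack: [-40]
STORE_FAST m → m=-40. Stack: []
LOAD_FAST_LOAD_FAST a,m → push -6,-40. Stack: [-6, -40]
BINARY_OP ^ → -6 ^ -40 = 34. Stack: [34]
STORE_FAST p → p=34. Stack: []
LOAD_FAST_LOAD_FAST r,r → push 44,44. Stack: [44, 44]
BINARY_OP - → 44 - 44 = 0. Stack: [0]
LOAD_FAST m → push -40. Stack: [0, -40]
LOAD_CONST → push 4. Stack: [0, -40, 4]
BINARY_OP << → -40 << 4 = -640. Stack: [0, -640]
BINARY_OP + → 0 + -640 = -640. Stack: [-640]
STORE_FAST y → y=-640. Stack: []
LOAD_FAST y → push -640. Stack: [-640]
RETURN_VALUE → return -640.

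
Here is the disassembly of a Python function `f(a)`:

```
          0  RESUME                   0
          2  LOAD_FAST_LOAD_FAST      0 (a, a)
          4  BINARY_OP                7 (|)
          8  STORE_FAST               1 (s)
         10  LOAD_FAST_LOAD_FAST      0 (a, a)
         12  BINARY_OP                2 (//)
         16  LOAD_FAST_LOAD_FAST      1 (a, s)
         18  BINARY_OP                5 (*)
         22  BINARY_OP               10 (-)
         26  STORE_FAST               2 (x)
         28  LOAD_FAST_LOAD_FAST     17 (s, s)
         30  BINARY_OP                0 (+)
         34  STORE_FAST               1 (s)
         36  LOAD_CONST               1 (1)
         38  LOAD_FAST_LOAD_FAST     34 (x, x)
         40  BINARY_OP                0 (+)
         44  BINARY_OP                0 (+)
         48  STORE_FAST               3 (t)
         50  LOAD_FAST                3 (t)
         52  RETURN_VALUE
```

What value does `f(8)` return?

-125

LOAD_FAST_LOAD_FAST a,a → push 8,8. Stack: [8, 8]
BINARY_OP | → 8 | 8 = 8. Stack: [8]
STORE_FAST s → s=8. Stack: []
LOAD_FAST_LOAD_FAST a,a → push 8,8. Stack: [8, 8]
BINARY_OP // → 8 // 8 = 1. Stack: [1]
LOAD_FAST_LOAD_FAST a,s → push 8,8. Stack: [1, 8, 8]
BINARY_OP * → 8 * 8 = 64. Stack: [1, 64]
BINARY_OP - → 1 - 64 = -63. Stack: [-63]
STORE_FAST x → x=-63. Stack: []
LOAD_FAST_LOAD_FAST s,s → push 8,8. Stack: [8, 8]
BINARY_OP + → 8 + 8 = 16. Stack: [16]
STORE_FAST s → s=16. Stack: []
LOAD_CONST → push 1. Stack: [1]
LOAD_FAST_LOAD_FAST x,x → push -63,-63. Stack: [1, -63, -63]
BINARY_OP + → -63 + -63 = -126. Stack: [1, -126]
BINARY_OP + → 1 + -126 = -125. Stack: [-125]
STORE_FAST t → t=-125. Stack: []
LOAD_FAST t → push -125. Stack: [-125]
RETURN_VALUE → return -125.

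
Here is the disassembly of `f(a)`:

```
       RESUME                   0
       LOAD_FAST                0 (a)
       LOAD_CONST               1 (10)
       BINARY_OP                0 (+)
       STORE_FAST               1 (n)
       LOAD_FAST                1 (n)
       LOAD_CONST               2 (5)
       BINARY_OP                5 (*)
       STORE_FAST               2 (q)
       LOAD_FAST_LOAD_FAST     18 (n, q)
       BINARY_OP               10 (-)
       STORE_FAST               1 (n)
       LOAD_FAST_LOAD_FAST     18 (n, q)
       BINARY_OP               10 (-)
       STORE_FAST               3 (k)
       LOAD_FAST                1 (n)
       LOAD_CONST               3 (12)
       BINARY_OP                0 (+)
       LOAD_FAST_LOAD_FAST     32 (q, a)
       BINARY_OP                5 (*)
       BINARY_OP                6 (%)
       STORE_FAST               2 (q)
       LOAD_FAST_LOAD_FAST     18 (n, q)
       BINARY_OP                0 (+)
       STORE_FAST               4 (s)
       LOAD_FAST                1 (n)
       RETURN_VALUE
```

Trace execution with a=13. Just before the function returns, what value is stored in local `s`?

1323

LOAD_FAST a → push 13. Stack: [13]
LOAD_CONST → push 10. Stack: [13, 10]
BINARY_OP + → 13 + 10 = 23. Stack: [23]
STORE_FAST n → n=23. Stack: []
LOAD_FAST n → push 23. Stack: [23]
LOAD_CONST → push 5. Stack: [23, 5]
BINARY_OP * → 23 * 5 = 115. Stack: [115]
STORE_FAST q → q=115. Stack: []
LOAD_FAST_LOAD_FAST n,q → push 23,115. Stack: [23, 115]
BINARY_OP - → 23 - 115 = -92. Stack: [-92]
STORE_FAST n → n=-92. Stack: []
LOAD_FAST_LOAD_FAST n,q → push -92,115. Stack: [-92, 115]
BINARY_OP - → -92 - 115 = -207. Stack: [-207]
STORE_FAST k → k=-207. Stack: []
LOAD_FAST n → push -92. Stack: [-92]
LOAD_CONST → push 12. Stack: [-92, 12]
BINARY_OP + → -92 + 12 = -80. Stack: [-80]
LOAD_FAST_LOAD_FAST q,a → push 115,13. Stack: [-80, 115, 13]
BINARY_OP * → 115 * 13 = 1495. Stack: [-80, 1495]
BINARY_OP % → -80 % 1495 = 1415. Stack: [1415]
STORE_FAST q → q=1415. Stack: []
LOAD_FAST_LOAD_FAST n,q → push -92,1415. Stack: [-92, 1415]
BINARY_OP + → -92 + 1415 = 1323. Stack: [1323]
STORE_FAST s → s=1323. Stack: []
LOAD_FAST n → push -92. Stack: [-92]
RETURN_VALUE → return -92.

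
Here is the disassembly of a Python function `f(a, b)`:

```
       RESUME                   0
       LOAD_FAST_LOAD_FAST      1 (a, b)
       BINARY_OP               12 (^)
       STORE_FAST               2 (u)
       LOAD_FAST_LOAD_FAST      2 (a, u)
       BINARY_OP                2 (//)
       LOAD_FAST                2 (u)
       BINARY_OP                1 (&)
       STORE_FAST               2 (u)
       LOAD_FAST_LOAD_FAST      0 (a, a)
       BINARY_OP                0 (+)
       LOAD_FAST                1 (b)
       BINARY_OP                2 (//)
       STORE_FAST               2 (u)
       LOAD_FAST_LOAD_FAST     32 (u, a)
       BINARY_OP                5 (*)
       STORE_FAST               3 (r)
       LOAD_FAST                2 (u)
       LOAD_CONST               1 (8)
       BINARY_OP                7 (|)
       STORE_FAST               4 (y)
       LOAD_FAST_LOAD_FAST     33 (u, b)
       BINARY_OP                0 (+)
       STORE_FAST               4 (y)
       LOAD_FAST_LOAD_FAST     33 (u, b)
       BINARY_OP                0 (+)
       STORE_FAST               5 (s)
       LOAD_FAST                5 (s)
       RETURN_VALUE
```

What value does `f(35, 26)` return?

LOAD_FAST_LOAD_FAST a,b → push 35,26. Stack: [35, 26]
BINARY_OP ^ → 35 ^ 26 = 57. Stack: [57]
STORE_FAST u → u=57. Stack: []
LOAD_FAST_LOAD_FAST a,u → push 35,57. Stack: [35, 57]
BINARY_OP // → 35 // 57 = 0. Stack: [0]
LOAD_FAST u → push 57. Stack: [0, 57]
BINARY_OP & → 0 & 57 = 0. Stack: [0]
STORE_FAST u → u=0. Stack: []
LOAD_FAST_LOAD_FAST a,a → push 35,35. Stack: [35, 35]
BINARY_OP + → 35 + 35 = 70. Stack: [70]
LOAD_FAST b → push 26. Stack: [70, 26]
BINARY_OP // → 70 // 26 = 2. Stack: [2]
STORE_FAST u → u=2. Stack: []
LOAD_FAST_LOAD_FAST u,a → push 2,35. Stack: [2, 35]
BINARY_OP * → 2 * 35 = 70. Stack: [70]
STORE_FAST r → r=70. Stack: []
LOAD_FAST u → push 2. Stack: [2]
LOAD_CONST → push 8. Stack: [2, 8]
BINARY_OP | → 2 | 8 = 10. Stack: [10]
STORE_FAST y → y=10. Stack: []
LOAD_FAST_LOAD_FAST u,b → push 2,26. Stack: [2, 26]
BINARY_OP + → 2 + 26 = 28. Stack: [28]
STORE_FAST y → y=28. Stack: []
LOAD_FAST_LOAD_FAST u,b → push 2,26. Stack: [2, 26]
BINARY_OP + → 2 + 26 = 28. Stack: [28]
STORE_FAST s → s=28. Stack: []
LOAD_FAST s → push 28. Stack: [28]
RETURN_VALUE → return 28.

28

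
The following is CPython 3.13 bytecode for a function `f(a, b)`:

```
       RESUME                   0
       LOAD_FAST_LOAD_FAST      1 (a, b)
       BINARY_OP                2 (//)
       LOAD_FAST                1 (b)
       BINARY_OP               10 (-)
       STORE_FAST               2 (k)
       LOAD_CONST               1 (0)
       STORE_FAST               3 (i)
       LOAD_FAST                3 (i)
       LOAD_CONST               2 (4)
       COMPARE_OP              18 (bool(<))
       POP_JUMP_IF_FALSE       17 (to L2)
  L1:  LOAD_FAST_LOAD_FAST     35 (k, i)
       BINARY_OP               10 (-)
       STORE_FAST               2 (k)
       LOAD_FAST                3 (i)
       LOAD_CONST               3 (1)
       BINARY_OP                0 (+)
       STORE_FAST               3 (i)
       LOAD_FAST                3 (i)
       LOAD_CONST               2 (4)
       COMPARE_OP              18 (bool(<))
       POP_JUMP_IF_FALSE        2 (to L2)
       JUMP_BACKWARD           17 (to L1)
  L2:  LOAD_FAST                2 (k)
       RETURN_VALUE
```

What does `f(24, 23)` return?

LOAD_FAST_LOAD_FAST a,b → push 24,23. Stack: [24, 23]
BINARY_OP // → 24 // 23 = 1. Stack: [1]
LOAD_FAST b → push 23. Stack: [1, 23]
BINARY_OP - → 1 - 23 = -22. Stack: [-22]
STORE_FAST k → k=-22. Stack: []
LOAD_CONST → push 0. Stack: [0]
STORE_FAST i → i=0. Stack: []
LOAD_FAST i → push 0. Stack: [0]
LOAD_CONST → push 4. Stack: [0, 4]
COMPARE_OP bool(<) → 0 vs 4 = True. Stack: [True]
POP_JUMP_IF_FALSE → pop True; no jump. Stack: []
LOAD_FAST_LOAD_FAST k,i → push -22,0. Stack: [-22, 0]
BINARY_OP - → -22 - 0 = -22. Stack: [-22]
STORE_FAST k → k=-22. Stack: []
LOAD_FAST i → push 0. Stack: [0]
LOAD_CONST → push 1. Stack: [0, 1]
BINARY_OP + → 0 + 1 = 1. Stack: [1]
STORE_FAST i → i=1. Stack: []
LOAD_FAST i → push 1. Stack: [1]
LOAD_CONST → push 4. Stack: [1, 4]
COMPARE_OP bool(<) → 1 vs 4 = True. Stack: [True]
POP_JUMP_IF_FALSE → pop True; no jump. Stack: []
LOAD_FAST_LOAD_FAST k,i → push -22,1. Stack: [-22, 1]
BINARY_OP - → -22 - 1 = -23. Stack: [-23]
STORE_FAST k → k=-23. Stack: []
LOAD_FAST i → push 1. Stack: [1]
LOAD_CONST → push 1. Stack: [1, 1]
BINARY_OP + → 1 + 1 = 2. Stack: [2]
STORE_FAST i → i=2. Stack: []
LOAD_FAST i → push 2. Stack: [2]
LOAD_CONST → push 4. Stack: [2, 4]
COMPARE_OP bool(<) → 2 vs 4 = True. Stack: [True]
POP_JUMP_IF_FALSE → pop True; no jump. Stack: []
LOAD_FAST_LOAD_FAST k,i → push -23,2. Stack: [-23, 2]
BINARY_OP - → -23 - 2 = -25. Stack: [-25]
STORE_FAST k → k=-25. Stack: []
LOAD_FAST i → push 2. Stack: [2]
LOAD_CONST → push 1. Stack: [2, 1]
BINARY_OP + → 2 + 1 = 3. Stack: [3]
STORE_FAST i → i=3. Stack: []
LOAD_FAST i → push 3. Stack: [3]
LOAD_CONST → push 4. Stack: [3, 4]
COMPARE_OP bool(<) → 3 vs 4 = True. Stack: [True]
POP_JUMP_IF_FALSE → pop True; no jump. Stack: []
LOAD_FAST_LOAD_FAST k,i → push -25,3. Stack: [-25, 3]
BINARY_OP - → -25 - 3 = -28. Stack: [-28]
STORE_FAST k → k=-28. Stack: []
LOAD_FAST i → push 3. Stack: [3]
LOAD_CONST → push 1. Stack: [3, 1]
BINARY_OP + → 3 + 1 = 4. Stack: [4]
STORE_FAST i → i=4. Stack: []
LOAD_FAST i → push 4. Stack: [4]
LOAD_CONST → push 4. Stack: [4, 4]
COMPARE_OP bool(<) → 4 vs 4 = False. Stack: [False]
POP_JUMP_IF_FALSE → pop False; jump. Stack: []
LOAD_FAST k → push -28. Stack: [-28]
RETURN_VALUE → return -28.

-28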